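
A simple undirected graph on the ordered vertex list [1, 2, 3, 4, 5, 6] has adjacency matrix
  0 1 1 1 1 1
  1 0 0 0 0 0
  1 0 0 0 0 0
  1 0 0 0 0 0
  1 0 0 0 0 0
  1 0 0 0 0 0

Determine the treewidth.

A width-1 tree decomposition is:
Bags: B1 = {1, 5}  B2 = {1, 4}  B3 = {1, 2}  B4 = {1, 6}  B5 = {1, 3}
Tree: B1–B2, B1–B3, B2–B4, B4–B5
Every bag has size at most 2, so the width is 2 − 1 = 1 and tw(G) ≤ 1. Any graph with an edge has treewidth ≥ 1, and G has the edge 1–5. Therefore the treewidth is 1.

1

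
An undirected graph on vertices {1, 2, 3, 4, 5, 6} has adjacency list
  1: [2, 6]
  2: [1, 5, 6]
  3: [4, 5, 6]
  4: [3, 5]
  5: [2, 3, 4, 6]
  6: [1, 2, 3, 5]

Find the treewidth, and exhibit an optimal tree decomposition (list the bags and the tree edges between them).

Every bag has size at most 3, so the width is 3 − 1 = 2 and tw(G) ≤ 2. For the lower bound, the 3 vertices {1, 2, 6} are pairwise adjacent, and any tree decomposition puts a clique entirely inside one bag — forcing width ≥ 2. Combining the bounds, tw(G) = 2.

Treewidth 2.
One optimal decomposition is:
Bags: B1 = {3, 5, 6}  B2 = {3, 4, 5}  B3 = {2, 5, 6}  B4 = {1, 2, 6}
Tree: B1–B2, B1–B3, B3–B4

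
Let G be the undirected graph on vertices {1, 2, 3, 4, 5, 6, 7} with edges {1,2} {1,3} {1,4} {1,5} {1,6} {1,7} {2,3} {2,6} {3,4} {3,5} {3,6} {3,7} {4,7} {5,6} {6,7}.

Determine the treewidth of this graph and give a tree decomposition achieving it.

Each bag holds 4 vertices, so the decomposition has width 3, which upper-bounds the treewidth. Conversely, {1, 3, 4, 7} is a clique of size 4, and the vertices of any clique must share a bag in every tree decomposition; so some bag has ≥ 4 vertices and tw(G) ≥ 3. Hence tw(G) = 3 exactly.

Treewidth 3.
One such decomposition:
Bags: B1 = {1, 3, 5, 6}  B2 = {1, 2, 3, 6}  B3 = {1, 3, 6, 7}  B4 = {1, 3, 4, 7}
Tree: B1–B2, B1–B3, B3–B4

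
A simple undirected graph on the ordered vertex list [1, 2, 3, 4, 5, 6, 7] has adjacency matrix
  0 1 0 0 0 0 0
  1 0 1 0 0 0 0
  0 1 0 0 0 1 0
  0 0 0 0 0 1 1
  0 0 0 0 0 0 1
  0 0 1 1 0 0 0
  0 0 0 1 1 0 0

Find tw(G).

1

A width-1 tree decomposition is:
Bags: B1 = {5, 7}  B2 = {4, 7}  B3 = {4, 6}  B4 = {3, 6}  B5 = {2, 3}  B6 = {1, 2}
Tree: B1–B2, B2–B3, B3–B4, B4–B5, B5–B6
Every bag has size at most 2, so the width is 2 − 1 = 1 and tw(G) ≤ 1. Any graph with an edge has treewidth ≥ 1, and G has the edge 5–7. Combining the bounds, tw(G) = 1.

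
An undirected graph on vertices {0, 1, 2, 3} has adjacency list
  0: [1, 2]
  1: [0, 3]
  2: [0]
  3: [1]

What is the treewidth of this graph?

A width-1 tree decomposition is:
Bags: B1 = {1, 3}  B2 = {0, 1}  B3 = {0, 2}
Tree: B1–B2, B2–B3
Each bag holds 2 vertices, so the decomposition has width 1, which upper-bounds the treewidth. Any graph with an edge has treewidth ≥ 1, and G has the edge 3–1. Combining the bounds, tw(G) = 1.

1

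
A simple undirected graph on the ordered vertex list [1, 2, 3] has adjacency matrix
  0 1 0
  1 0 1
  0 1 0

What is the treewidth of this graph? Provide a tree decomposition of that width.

Treewidth 1.
One optimal decomposition is:
Bags: B1 = {1, 2}  B2 = {2, 3}
Tree: B1–B2

Each bag holds 2 vertices, so the decomposition has width 1, which upper-bounds the treewidth. Since G has at least one edge (e.g. 2–1), it is not an edgeless graph, so tw(G) ≥ 1. Therefore the treewidth is 1.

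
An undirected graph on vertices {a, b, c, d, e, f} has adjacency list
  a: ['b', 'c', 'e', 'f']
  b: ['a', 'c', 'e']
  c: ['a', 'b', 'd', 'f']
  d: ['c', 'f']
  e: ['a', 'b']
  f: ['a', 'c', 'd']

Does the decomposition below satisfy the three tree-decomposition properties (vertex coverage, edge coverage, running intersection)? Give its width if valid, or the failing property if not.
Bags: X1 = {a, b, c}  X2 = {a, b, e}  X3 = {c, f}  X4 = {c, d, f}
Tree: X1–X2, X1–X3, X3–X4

A tree decomposition must satisfy three properties: every vertex lies in some bag; for every edge, both endpoints lie together in some bag; and for every vertex, the bags containing it form a connected subtree. Here edge (a,f) lies in no bag, so the decomposition is invalid.

No — edge (a,f) lies in no bag.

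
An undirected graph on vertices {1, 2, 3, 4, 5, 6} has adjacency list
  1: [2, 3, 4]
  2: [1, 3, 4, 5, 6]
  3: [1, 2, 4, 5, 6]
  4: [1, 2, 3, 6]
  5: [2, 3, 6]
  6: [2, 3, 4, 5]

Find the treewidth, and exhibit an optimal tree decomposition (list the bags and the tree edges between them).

Treewidth 3.
Bags: B1 = {2, 3, 5, 6}  B2 = {2, 3, 4, 6}  B3 = {1, 2, 3, 4}
Tree: B1–B2, B2–B3

The largest bag has 4 vertices, giving width 3; this decomposition certifies tw(G) ≤ 3. On the other hand G contains the 4-clique {1, 2, 3, 4}. A clique must lie in a single bag of any decomposition, so no decomposition can have width below 3. Combining the bounds, tw(G) = 3.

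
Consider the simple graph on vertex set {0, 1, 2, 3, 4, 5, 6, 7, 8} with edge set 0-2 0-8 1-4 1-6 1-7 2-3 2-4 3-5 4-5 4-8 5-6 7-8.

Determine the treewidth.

A width-3 tree decomposition is:
Bags: B1 = {1, 3, 5, 6}  B2 = {1, 3, 4, 5}  B3 = {1, 2, 3, 4}  B4 = {1, 2, 4, 7}  B5 = {2, 4, 7, 8}  B6 = {0, 2, 7, 8}
Tree: B1–B2, B2–B3, B3–B4, B4–B5, B5–B6
The largest bag has 4 vertices, giving width 3; this decomposition certifies tw(G) ≤ 3. For the lower bound: the 4 vertex sets {3,5,6}, {1}, {4}, {0,2,7,8} are disjoint, each induces a connected subgraph, and every pair is joined by at least one edge of G. Contracting each set to a single vertex therefore yields K_{4} as a minor, and since treewidth is minor-monotone, tw(G) ≥ tw(K_{4}) = 3. Therefore the treewidth is 3.

3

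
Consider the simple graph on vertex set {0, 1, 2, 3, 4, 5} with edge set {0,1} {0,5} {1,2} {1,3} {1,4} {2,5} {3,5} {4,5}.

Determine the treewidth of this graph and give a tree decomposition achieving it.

Treewidth 2.
One such decomposition:
Bags: B1 = {0, 1, 5}  B2 = {1, 3, 5}  B3 = {1, 2, 5}  B4 = {1, 4, 5}
Tree: B1–B2, B2–B3, B3–B4

The largest bag has 3 vertices, giving width 2; this decomposition certifies tw(G) ≤ 2. For the lower bound, G contains the cycle 5–0–1–3–5, so G is not a forest; only forests have treewidth ≤ 1, hence tw(G) ≥ 2. Hence tw(G) = 2 exactly.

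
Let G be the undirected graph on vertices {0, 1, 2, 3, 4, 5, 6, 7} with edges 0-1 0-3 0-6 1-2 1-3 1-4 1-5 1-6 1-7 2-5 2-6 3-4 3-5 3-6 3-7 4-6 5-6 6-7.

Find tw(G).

3

A width-3 tree decomposition is:
Bags: B1 = {1, 3, 5, 6}  B2 = {1, 2, 5, 6}  B3 = {0, 1, 3, 6}  B4 = {1, 3, 4, 6}  B5 = {1, 3, 6, 7}
Tree: B1–B2, B1–B3, B1–B4, B3–B5
The largest bag has 4 vertices, giving width 3; this decomposition certifies tw(G) ≤ 3. For the lower bound, the 4 vertices {1, 2, 5, 6} are pairwise adjacent, and any tree decomposition puts a clique entirely inside one bag — forcing width ≥ 3. The upper and lower bounds meet at 3, so that is the treewidth.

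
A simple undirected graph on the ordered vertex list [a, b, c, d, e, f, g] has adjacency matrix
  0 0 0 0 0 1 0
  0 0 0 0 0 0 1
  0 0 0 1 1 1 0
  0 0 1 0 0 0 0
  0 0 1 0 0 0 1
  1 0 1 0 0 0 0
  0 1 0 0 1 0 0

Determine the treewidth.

A width-1 tree decomposition is:
Bags: B1 = {c, e}  B2 = {c, f}  B3 = {e, g}  B4 = {a, f}  B5 = {b, g}  B6 = {c, d}
Tree: B1–B2, B1–B3, B2–B4, B3–B5, B2–B6
The largest bag has 2 vertices, giving width 1; this decomposition certifies tw(G) ≤ 1. Since G has at least one edge (e.g. c–e), it is not an edgeless graph, so tw(G) ≥ 1. The upper and lower bounds meet at 1, so that is the treewidth.

1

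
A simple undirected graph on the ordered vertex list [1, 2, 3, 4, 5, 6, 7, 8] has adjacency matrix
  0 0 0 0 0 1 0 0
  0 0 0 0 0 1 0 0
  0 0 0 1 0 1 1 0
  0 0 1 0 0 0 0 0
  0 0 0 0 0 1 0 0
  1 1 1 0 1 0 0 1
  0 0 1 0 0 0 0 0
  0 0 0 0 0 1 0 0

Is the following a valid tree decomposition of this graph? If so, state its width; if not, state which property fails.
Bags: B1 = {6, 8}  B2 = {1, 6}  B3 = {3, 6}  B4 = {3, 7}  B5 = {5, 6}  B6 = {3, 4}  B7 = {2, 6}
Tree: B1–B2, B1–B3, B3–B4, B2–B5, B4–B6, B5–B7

Yes; width 1.

Every vertex of G appears in some bag (union = {1, 2, 3, 4, 5, 6, 7, 8}); every edge is covered by a bag; and for each vertex v the set of bags containing v is connected in the bag tree. The decomposition is therefore valid. The largest bag has 2 vertices, so the width is 1.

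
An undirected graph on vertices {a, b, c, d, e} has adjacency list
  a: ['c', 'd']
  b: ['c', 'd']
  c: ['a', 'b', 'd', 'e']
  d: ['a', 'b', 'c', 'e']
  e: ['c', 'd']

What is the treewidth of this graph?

2

A width-2 tree decomposition is:
Bags: B1 = {c, d, e}  B2 = {a, c, d}  B3 = {b, c, d}
Tree: B1–B2, B2–B3
Every bag has size at most 3, so the width is 3 − 1 = 2 and tw(G) ≤ 2. Conversely, {c, d, e} is a clique of size 3, and the vertices of any clique must share a bag in every tree decomposition; so some bag has ≥ 3 vertices and tw(G) ≥ 2. The upper and lower bounds meet at 2, so that is the treewidth.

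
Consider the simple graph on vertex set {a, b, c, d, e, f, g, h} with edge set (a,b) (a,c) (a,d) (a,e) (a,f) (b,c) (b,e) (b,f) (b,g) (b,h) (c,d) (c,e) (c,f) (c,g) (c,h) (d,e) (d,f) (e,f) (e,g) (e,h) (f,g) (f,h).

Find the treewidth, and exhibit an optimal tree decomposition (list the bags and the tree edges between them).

Treewidth 4.
One optimal decomposition is:
Bags: B1 = {a, b, c, e, f}  B2 = {b, c, e, f, g}  B3 = {b, c, e, f, h}  B4 = {a, c, d, e, f}
Tree: B1–B2, B2–B3, B1–B4

The largest bag has 5 vertices, giving width 4; this decomposition certifies tw(G) ≤ 4. On the other hand G contains the 5-clique {a, c, d, e, f}. A clique must lie in a single bag of any decomposition, so no decomposition can have width below 4. Combining the bounds, tw(G) = 4.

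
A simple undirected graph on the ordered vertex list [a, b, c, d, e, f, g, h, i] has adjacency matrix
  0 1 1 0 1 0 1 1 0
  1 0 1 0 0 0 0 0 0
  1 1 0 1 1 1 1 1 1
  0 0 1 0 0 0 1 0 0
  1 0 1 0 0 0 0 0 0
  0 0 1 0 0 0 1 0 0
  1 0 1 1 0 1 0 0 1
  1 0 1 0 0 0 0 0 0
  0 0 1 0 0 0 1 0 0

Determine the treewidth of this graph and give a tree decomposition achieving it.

The largest bag has 3 vertices, giving width 2; this decomposition certifies tw(G) ≤ 2. On the other hand G contains the 3-clique {c, d, g}. A clique must lie in a single bag of any decomposition, so no decomposition can have width below 2. The upper and lower bounds meet at 2, so that is the treewidth.

Treewidth 2.
One such decomposition:
Bags: B1 = {a, c, e}  B2 = {a, c, g}  B3 = {a, c, h}  B4 = {c, d, g}  B5 = {c, g, i}  B6 = {a, b, c}  B7 = {c, f, g}
Tree: B1–B2, B1–B3, B2–B4, B4–B5, B1–B6, B4–B7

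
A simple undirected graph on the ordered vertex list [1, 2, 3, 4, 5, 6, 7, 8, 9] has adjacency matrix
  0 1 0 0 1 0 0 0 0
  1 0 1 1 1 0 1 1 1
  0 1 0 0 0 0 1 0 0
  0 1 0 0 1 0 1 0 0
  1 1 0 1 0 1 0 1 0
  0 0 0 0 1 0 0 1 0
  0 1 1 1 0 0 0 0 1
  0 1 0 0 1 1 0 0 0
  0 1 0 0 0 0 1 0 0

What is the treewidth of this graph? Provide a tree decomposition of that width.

Each bag holds 3 vertices, so the decomposition has width 2, which upper-bounds the treewidth. On the other hand G contains the 3-clique {2, 7, 9}. A clique must lie in a single bag of any decomposition, so no decomposition can have width below 2. Therefore the treewidth is 2.

Treewidth 2.
One optimal decomposition is:
Bags: B1 = {2, 4, 7}  B2 = {2, 7, 9}  B3 = {2, 4, 5}  B4 = {1, 2, 5}  B5 = {2, 5, 8}  B6 = {2, 3, 7}  B7 = {5, 6, 8}
Tree: B1–B2, B1–B3, B3–B4, B4–B5, B1–B6, B5–B7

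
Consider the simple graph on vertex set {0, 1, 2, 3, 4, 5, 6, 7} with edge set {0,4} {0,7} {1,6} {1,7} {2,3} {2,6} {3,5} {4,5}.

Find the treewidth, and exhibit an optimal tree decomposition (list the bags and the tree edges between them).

The largest bag has 3 vertices, giving width 2; this decomposition certifies tw(G) ≤ 2. The edges 7–1–6–2–3–5–4–0–7 form a cycle, so G is not a tree and its treewidth is at least 2. Therefore the treewidth is 2.

Treewidth 2.
Bags: B1 = {1, 6, 7}  B2 = {2, 6, 7}  B3 = {2, 3, 7}  B4 = {3, 5, 7}  B5 = {4, 5, 7}  B6 = {0, 4, 7}
Tree: B1–B2, B2–B3, B3–B4, B4–B5, B5–B6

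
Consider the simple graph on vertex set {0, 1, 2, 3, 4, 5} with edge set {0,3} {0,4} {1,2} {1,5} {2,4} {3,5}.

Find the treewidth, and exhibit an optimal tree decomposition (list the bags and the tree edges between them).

Every bag has size at most 3, so the width is 3 − 1 = 2 and tw(G) ≤ 2. The edges 1–2–4–0–3–5–1 form a cycle, so G is not a tree and its treewidth is at least 2. Combining the bounds, tw(G) = 2.

Treewidth 2.
Bags: B1 = {1, 2, 4}  B2 = {0, 1, 4}  B3 = {0, 1, 3}  B4 = {1, 3, 5}
Tree: B1–B2, B2–B3, B3–B4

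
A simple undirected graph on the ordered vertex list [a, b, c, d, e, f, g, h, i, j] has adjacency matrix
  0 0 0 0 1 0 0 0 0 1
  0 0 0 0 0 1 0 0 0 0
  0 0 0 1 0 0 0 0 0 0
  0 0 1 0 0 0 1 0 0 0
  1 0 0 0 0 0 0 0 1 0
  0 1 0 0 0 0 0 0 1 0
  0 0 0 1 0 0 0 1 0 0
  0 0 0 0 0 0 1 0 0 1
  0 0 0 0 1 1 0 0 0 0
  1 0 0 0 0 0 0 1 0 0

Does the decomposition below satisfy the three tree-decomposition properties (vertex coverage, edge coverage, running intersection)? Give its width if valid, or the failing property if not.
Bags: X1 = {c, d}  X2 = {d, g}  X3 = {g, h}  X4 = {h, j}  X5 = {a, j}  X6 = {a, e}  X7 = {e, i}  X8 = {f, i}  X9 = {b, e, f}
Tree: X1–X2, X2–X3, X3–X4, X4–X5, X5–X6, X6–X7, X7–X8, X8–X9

No — bags containing vertex e are not connected in the tree.

A tree decomposition must satisfy three properties: every vertex lies in some bag; for every edge, both endpoints lie together in some bag; and for every vertex, the bags containing it form a connected subtree. Here bags containing vertex e are not connected in the tree, so the decomposition is invalid.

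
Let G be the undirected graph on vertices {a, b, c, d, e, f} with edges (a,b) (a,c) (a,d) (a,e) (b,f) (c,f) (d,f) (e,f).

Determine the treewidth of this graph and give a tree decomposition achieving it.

Each bag holds 3 vertices, so the decomposition has width 2, which upper-bounds the treewidth. Since f–c–a–e–f is a cycle in G, G is not acyclic. Forests are exactly the graphs of treewidth ≤ 1, so tw(G) ≥ 2. Combining the bounds, tw(G) = 2.

Treewidth 2.
One such decomposition:
Bags: B1 = {a, c, f}  B2 = {a, e, f}  B3 = {a, d, f}  B4 = {a, b, f}
Tree: B1–B2, B2–B3, B3–B4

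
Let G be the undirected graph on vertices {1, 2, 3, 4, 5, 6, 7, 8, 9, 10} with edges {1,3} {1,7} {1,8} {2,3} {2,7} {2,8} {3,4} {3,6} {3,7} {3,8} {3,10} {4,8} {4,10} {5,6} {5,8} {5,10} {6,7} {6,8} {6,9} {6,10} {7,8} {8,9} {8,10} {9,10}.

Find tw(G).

3

A width-3 tree decomposition is:
Bags: B1 = {3, 6, 7, 8}  B2 = {3, 6, 8, 10}  B3 = {1, 3, 7, 8}  B4 = {2, 3, 7, 8}  B5 = {6, 8, 9, 10}  B6 = {3, 4, 8, 10}  B7 = {5, 6, 8, 10}
Tree: B1–B2, B1–B3, B1–B4, B2–B5, B2–B6, B2–B7
The largest bag has 4 vertices, giving width 3; this decomposition certifies tw(G) ≤ 3. On the other hand G contains the 4-clique {6, 8, 9, 10}. A clique must lie in a single bag of any decomposition, so no decomposition can have width below 3. Therefore the treewidth is 3.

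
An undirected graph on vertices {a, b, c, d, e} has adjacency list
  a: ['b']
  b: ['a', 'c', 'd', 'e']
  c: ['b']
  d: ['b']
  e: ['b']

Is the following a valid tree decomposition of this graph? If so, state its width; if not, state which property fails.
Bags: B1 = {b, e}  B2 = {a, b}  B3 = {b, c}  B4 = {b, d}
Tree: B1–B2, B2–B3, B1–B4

Checking the three conditions: (i) the bags cover all of {a, b, c, d, e}; (ii) for each edge, some bag contains both endpoints; (iii) the bags containing any fixed vertex form a subtree. All hold, so the decomposition is valid with width 2 − 1 = 1.

Yes; width 1.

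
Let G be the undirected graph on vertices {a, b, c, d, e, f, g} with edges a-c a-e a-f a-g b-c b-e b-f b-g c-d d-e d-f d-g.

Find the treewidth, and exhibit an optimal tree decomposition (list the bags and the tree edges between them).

Treewidth 3.
One optimal decomposition is:
Bags: B1 = {a, b, c, d}  B2 = {a, b, d, e}  B3 = {a, b, d, g}  B4 = {a, b, d, f}
Tree: B1–B2, B2–B3, B3–B4

Every bag has size at most 4, so the width is 4 − 1 = 3 and tw(G) ≤ 3. For the lower bound: the 4 vertex sets {c,d}, {b,e}, {a}, {g} are disjoint, each induces a connected subgraph, and every pair is joined by at least one edge of G. Contracting each set to a single vertex therefore yields K_{4} as a minor, and since treewidth is minor-monotone, tw(G) ≥ tw(K_{4}) = 3. Hence tw(G) = 3 exactly.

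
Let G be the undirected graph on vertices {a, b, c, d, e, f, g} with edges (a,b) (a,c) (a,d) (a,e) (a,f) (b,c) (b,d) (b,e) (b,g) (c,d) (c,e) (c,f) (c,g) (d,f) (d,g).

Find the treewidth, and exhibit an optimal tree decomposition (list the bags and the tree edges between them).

Treewidth 3.
One such decomposition:
Bags: B1 = {a, b, c, e}  B2 = {a, b, c, d}  B3 = {a, c, d, f}  B4 = {b, c, d, g}
Tree: B1–B2, B2–B3, B2–B4

Every bag has size at most 4, so the width is 4 − 1 = 3 and tw(G) ≤ 3. Conversely, {a, c, d, f} is a clique of size 4, and the vertices of any clique must share a bag in every tree decomposition; so some bag has ≥ 4 vertices and tw(G) ≥ 3. Combining the bounds, tw(G) = 3.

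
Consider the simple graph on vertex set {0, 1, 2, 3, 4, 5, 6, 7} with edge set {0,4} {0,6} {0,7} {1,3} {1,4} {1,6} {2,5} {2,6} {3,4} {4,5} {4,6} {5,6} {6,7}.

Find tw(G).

A width-2 tree decomposition is:
Bags: B1 = {0, 4, 6}  B2 = {1, 4, 6}  B3 = {4, 5, 6}  B4 = {0, 6, 7}  B5 = {2, 5, 6}  B6 = {1, 3, 4}
Tree: B1–B2, B1–B3, B1–B4, B3–B5, B2–B6
Every bag has size at most 3, so the width is 3 − 1 = 2 and tw(G) ≤ 2. Conversely, {1, 3, 4} is a clique of size 3, and the vertices of any clique must share a bag in every tree decomposition; so some bag has ≥ 3 vertices and tw(G) ≥ 2. Therefore the treewidth is 2.

2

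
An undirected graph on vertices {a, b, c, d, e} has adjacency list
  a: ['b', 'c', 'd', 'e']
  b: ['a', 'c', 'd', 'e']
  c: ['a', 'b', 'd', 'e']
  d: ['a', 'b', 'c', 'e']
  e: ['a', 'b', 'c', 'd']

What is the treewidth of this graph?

A width-4 tree decomposition is:
Bags: B1 = {a, b, c, d, e}
Tree: (single bag)
A single bag containing all 5 vertices is trivially a valid decomposition of width 4. For the lower bound, the 5 vertices {a, b, c, d, e} are pairwise adjacent, and any tree decomposition puts a clique entirely inside one bag — forcing width ≥ 4. Therefore the treewidth is 4.

4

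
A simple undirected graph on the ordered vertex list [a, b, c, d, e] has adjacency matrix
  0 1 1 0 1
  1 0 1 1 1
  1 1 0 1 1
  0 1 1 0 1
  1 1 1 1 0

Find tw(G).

3

A width-3 tree decomposition is:
Bags: B1 = {a, b, c, e}  B2 = {b, c, d, e}
Tree: B1–B2
Each bag holds 4 vertices, so the decomposition has width 3, which upper-bounds the treewidth. On the other hand G contains the 4-clique {b, c, d, e}. A clique must lie in a single bag of any decomposition, so no decomposition can have width below 3. Hence tw(G) = 3 exactly.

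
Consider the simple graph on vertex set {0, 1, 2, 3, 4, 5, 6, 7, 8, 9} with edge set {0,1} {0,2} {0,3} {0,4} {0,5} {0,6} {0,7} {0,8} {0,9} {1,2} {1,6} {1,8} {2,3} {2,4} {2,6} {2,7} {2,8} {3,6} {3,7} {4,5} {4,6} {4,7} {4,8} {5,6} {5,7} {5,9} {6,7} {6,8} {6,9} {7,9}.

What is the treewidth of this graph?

4

A width-4 tree decomposition is:
Bags: B1 = {0, 4, 5, 6, 7}  B2 = {0, 2, 4, 6, 7}  B3 = {0, 2, 4, 6, 8}  B4 = {0, 1, 2, 6, 8}  B5 = {0, 2, 3, 6, 7}  B6 = {0, 5, 6, 7, 9}
Tree: B1–B2, B2–B3, B3–B4, B2–B5, B1–B6
Each bag holds 5 vertices, so the decomposition has width 4, which upper-bounds the treewidth. On the other hand G contains the 5-clique {0, 5, 6, 7, 9}. A clique must lie in a single bag of any decomposition, so no decomposition can have width below 4. The upper and lower bounds meet at 4, so that is the treewidth.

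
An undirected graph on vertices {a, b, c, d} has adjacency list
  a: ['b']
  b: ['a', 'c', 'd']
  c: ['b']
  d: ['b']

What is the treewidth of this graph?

1

A width-1 tree decomposition is:
Bags: B1 = {b, c}  B2 = {a, b}  B3 = {b, d}
Tree: B1–B2, B1–B3
The largest bag has 2 vertices, giving width 1; this decomposition certifies tw(G) ≤ 1. Any graph with an edge has treewidth ≥ 1, and G has the edge c–b. Hence tw(G) = 1 exactly.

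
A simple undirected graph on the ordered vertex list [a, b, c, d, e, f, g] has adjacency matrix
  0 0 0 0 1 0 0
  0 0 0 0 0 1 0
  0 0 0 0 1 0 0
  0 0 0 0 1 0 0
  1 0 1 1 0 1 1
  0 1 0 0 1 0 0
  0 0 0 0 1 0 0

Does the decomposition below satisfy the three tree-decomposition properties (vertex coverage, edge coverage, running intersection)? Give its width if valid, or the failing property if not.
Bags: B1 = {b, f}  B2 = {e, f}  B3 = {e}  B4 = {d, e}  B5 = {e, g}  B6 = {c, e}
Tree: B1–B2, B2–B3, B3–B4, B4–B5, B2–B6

A tree decomposition must satisfy three properties: every vertex lies in some bag; for every edge, both endpoints lie together in some bag; and for every vertex, the bags containing it form a connected subtree. Here vertex a appears in no bag, so the decomposition is invalid.

No — vertex a appears in no bag.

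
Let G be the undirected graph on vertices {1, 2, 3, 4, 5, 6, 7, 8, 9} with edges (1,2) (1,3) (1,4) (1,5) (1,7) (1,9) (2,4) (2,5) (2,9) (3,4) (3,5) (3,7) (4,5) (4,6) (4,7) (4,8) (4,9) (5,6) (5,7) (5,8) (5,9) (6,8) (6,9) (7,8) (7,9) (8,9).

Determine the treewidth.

4

A width-4 tree decomposition is:
Bags: B1 = {1, 3, 4, 5, 7}  B2 = {1, 4, 5, 7, 9}  B3 = {4, 5, 7, 8, 9}  B4 = {4, 5, 6, 8, 9}  B5 = {1, 2, 4, 5, 9}
Tree: B1–B2, B2–B3, B3–B4, B2–B5
Every bag has size at most 5, so the width is 5 − 1 = 4 and tw(G) ≤ 4. Conversely, {4, 5, 6, 8, 9} is a clique of size 5, and the vertices of any clique must share a bag in every tree decomposition; so some bag has ≥ 5 vertices and tw(G) ≥ 4. Combining the bounds, tw(G) = 4.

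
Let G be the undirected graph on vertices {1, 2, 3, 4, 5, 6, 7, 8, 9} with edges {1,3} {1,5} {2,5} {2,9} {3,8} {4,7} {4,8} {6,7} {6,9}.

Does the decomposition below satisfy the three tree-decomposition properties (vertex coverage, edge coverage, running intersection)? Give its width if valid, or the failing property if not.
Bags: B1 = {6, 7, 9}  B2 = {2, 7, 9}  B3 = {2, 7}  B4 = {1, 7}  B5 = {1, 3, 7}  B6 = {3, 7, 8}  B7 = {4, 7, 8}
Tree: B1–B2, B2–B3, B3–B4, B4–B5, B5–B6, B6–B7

A tree decomposition must satisfy three properties: every vertex lies in some bag; for every edge, both endpoints lie together in some bag; and for every vertex, the bags containing it form a connected subtree. Here vertex 5 appears in no bag, so the decomposition is invalid.

No — vertex 5 appears in no bag.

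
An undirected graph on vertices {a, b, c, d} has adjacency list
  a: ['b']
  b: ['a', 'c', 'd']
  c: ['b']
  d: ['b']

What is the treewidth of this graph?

A width-1 tree decomposition is:
Bags: B1 = {b, d}  B2 = {a, b}  B3 = {b, c}
Tree: B1–B2, B1–B3
Each bag holds 2 vertices, so the decomposition has width 1, which upper-bounds the treewidth. Any graph with an edge has treewidth ≥ 1, and G has the edge d–b. Therefore the treewidth is 1.

1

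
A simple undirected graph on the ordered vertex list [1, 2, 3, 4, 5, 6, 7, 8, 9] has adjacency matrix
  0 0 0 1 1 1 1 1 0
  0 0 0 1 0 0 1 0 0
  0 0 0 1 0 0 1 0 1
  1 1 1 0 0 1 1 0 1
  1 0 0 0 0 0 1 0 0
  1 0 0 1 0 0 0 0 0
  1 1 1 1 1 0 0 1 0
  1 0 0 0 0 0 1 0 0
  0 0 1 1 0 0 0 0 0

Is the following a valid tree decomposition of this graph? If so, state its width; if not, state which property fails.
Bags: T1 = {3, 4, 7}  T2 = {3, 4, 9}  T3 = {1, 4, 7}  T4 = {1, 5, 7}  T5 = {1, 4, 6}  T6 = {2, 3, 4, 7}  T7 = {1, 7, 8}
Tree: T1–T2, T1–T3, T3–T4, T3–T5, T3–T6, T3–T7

A tree decomposition must satisfy three properties: every vertex lies in some bag; for every edge, both endpoints lie together in some bag; and for every vertex, the bags containing it form a connected subtree. Here bags containing vertex 3 are not connected in the tree, so the decomposition is invalid.

No — bags containing vertex 3 are not connected in the tree.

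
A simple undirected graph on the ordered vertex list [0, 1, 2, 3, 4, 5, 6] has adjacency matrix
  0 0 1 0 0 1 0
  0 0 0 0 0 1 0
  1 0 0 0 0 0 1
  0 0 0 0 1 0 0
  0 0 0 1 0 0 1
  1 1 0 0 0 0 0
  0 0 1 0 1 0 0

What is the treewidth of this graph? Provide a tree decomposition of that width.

Treewidth 1.
One such decomposition:
Bags: B1 = {1, 5}  B2 = {0, 5}  B3 = {0, 2}  B4 = {2, 6}  B5 = {4, 6}  B6 = {3, 4}
Tree: B1–B2, B2–B3, B3–B4, B4–B5, B5–B6

Each bag holds 2 vertices, so the decomposition has width 1, which upper-bounds the treewidth. Any graph with an edge has treewidth ≥ 1, and G has the edge 1–5. Combining the bounds, tw(G) = 1.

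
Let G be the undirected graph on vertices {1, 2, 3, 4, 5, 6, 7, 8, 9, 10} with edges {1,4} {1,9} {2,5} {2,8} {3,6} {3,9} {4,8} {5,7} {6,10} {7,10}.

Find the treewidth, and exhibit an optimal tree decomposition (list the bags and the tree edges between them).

Treewidth 2.
One optimal decomposition is:
Bags: B1 = {1, 3, 9}  B2 = {1, 3, 4}  B3 = {3, 4, 8}  B4 = {2, 3, 8}  B5 = {2, 3, 5}  B6 = {3, 5, 7}  B7 = {3, 7, 10}  B8 = {3, 6, 10}
Tree: B1–B2, B2–B3, B3–B4, B4–B5, B5–B6, B6–B7, B7–B8

Each bag holds 3 vertices, so the decomposition has width 2, which upper-bounds the treewidth. Since 3–9–1–4–8–2–5–7–10–6–3 is a cycle in G, G is not acyclic. Forests are exactly the graphs of treewidth ≤ 1, so tw(G) ≥ 2. Hence tw(G) = 2 exactly.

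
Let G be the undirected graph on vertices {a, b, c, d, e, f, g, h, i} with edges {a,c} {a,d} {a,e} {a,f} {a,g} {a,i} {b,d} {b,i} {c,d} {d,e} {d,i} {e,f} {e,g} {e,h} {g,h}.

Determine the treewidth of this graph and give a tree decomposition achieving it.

Treewidth 2.
One optimal decomposition is:
Bags: B1 = {a, d, i}  B2 = {a, d, e}  B3 = {a, e, g}  B4 = {a, c, d}  B5 = {b, d, i}  B6 = {e, g, h}  B7 = {a, e, f}
Tree: B1–B2, B2–B3, B2–B4, B1–B5, B3–B6, B3–B7

The largest bag has 3 vertices, giving width 2; this decomposition certifies tw(G) ≤ 2. Conversely, {e, g, h} is a clique of size 3, and the vertices of any clique must share a bag in every tree decomposition; so some bag has ≥ 3 vertices and tw(G) ≥ 2. Therefore the treewidth is 2.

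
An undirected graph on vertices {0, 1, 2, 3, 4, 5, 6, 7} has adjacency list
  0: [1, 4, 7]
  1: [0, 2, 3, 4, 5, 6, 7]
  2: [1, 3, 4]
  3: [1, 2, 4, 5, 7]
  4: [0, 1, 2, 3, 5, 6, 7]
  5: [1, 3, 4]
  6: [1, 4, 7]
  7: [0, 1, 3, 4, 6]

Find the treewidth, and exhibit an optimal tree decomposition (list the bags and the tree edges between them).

Each bag holds 4 vertices, so the decomposition has width 3, which upper-bounds the treewidth. For the lower bound, the 4 vertices {0, 1, 4, 7} are pairwise adjacent, and any tree decomposition puts a clique entirely inside one bag — forcing width ≥ 3. The upper and lower bounds meet at 3, so that is the treewidth.

Treewidth 3.
One such decomposition:
Bags: B1 = {1, 3, 4, 7}  B2 = {1, 3, 4, 5}  B3 = {1, 4, 6, 7}  B4 = {1, 2, 3, 4}  B5 = {0, 1, 4, 7}
Tree: B1–B2, B1–B3, B1–B4, B3–B5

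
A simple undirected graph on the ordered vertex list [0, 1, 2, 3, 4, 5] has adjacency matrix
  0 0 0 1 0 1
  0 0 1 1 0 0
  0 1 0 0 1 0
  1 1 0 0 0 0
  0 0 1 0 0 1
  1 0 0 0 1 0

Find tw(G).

2

A width-2 tree decomposition is:
Bags: B1 = {1, 2, 3}  B2 = {0, 2, 3}  B3 = {0, 2, 5}  B4 = {2, 4, 5}
Tree: B1–B2, B2–B3, B3–B4
Every bag has size at most 3, so the width is 3 − 1 = 2 and tw(G) ≤ 2. For the lower bound, G contains the cycle 2–1–3–0–5–4–2, so G is not a forest; only forests have treewidth ≤ 1, hence tw(G) ≥ 2. Hence tw(G) = 2 exactly.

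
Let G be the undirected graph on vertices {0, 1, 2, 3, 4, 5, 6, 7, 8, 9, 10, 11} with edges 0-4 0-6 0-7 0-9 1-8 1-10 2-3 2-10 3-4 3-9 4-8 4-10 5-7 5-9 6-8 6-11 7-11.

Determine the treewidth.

A width-3 tree decomposition is:
Bags: B1 = {5, 7, 9, 11}  B2 = {0, 7, 9, 11}  B3 = {0, 6, 9, 11}  B4 = {0, 3, 6, 9}  B5 = {0, 3, 4, 6}  B6 = {3, 4, 6, 8}  B7 = {2, 3, 4, 8}  B8 = {2, 4, 8, 10}  B9 = {1, 2, 8, 10}
Tree: B1–B2, B2–B3, B3–B4, B4–B5, B5–B6, B6–B7, B7–B8, B8–B9
Each bag holds 4 vertices, so the decomposition has width 3, which upper-bounds the treewidth. For the lower bound: the 4 vertex sets {5,7,11}, {9}, {0}, {3,4,6,8} are disjoint, each induces a connected subgraph, and every pair is joined by at least one edge of G. Contracting each set to a single vertex therefore yields K_{4} as a minor, and since treewidth is minor-monotone, tw(G) ≥ tw(K_{4}) = 3. Therefore the treewidth is 3.

3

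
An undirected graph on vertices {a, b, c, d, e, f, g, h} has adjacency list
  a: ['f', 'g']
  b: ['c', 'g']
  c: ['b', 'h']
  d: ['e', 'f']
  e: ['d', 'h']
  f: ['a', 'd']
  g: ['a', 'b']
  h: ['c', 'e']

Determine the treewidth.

2

A width-2 tree decomposition is:
Bags: B1 = {a, f, g}  B2 = {d, f, g}  B3 = {d, e, g}  B4 = {e, g, h}  B5 = {c, g, h}  B6 = {b, c, g}
Tree: B1–B2, B2–B3, B3–B4, B4–B5, B5–B6
The largest bag has 3 vertices, giving width 2; this decomposition certifies tw(G) ≤ 2. Since g–a–f–d–e–h–c–b–g is a cycle in G, G is not acyclic. Forests are exactly the graphs of treewidth ≤ 1, so tw(G) ≥ 2. The upper and lower bounds meet at 2, so that is the treewidth.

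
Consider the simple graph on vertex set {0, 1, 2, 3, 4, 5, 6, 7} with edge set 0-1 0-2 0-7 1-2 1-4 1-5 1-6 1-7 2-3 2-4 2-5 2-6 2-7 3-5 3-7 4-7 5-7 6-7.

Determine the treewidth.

A width-3 tree decomposition is:
Bags: B1 = {2, 3, 5, 7}  B2 = {1, 2, 5, 7}  B3 = {1, 2, 6, 7}  B4 = {1, 2, 4, 7}  B5 = {0, 1, 2, 7}
Tree: B1–B2, B2–B3, B3–B4, B3–B5
Every bag has size at most 4, so the width is 4 − 1 = 3 and tw(G) ≤ 3. On the other hand G contains the 4-clique {0, 1, 2, 7}. A clique must lie in a single bag of any decomposition, so no decomposition can have width below 3. Combining the bounds, tw(G) = 3.

3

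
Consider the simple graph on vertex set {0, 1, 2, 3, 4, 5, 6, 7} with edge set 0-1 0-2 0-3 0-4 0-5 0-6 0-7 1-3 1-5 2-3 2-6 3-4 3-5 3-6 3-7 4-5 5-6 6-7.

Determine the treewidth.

A width-3 tree decomposition is:
Bags: B1 = {0, 2, 3, 6}  B2 = {0, 3, 5, 6}  B3 = {0, 1, 3, 5}  B4 = {0, 3, 6, 7}  B5 = {0, 3, 4, 5}
Tree: B1–B2, B2–B3, B1–B4, B3–B5
Every bag has size at most 4, so the width is 4 − 1 = 3 and tw(G) ≤ 3. For the lower bound, the 4 vertices {0, 2, 3, 6} are pairwise adjacent, and any tree decomposition puts a clique entirely inside one bag — forcing width ≥ 3. Therefore the treewidth is 3.

3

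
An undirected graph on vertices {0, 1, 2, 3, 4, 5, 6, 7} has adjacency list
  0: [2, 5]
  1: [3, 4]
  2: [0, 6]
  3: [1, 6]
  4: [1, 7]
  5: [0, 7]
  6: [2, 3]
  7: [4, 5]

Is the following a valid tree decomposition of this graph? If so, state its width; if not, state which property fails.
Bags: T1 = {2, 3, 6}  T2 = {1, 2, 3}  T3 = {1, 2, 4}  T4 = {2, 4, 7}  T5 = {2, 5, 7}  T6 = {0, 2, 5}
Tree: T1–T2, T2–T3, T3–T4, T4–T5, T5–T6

Every vertex of G appears in some bag (union = {0, 1, 2, 3, 4, 5, 6, 7}); every edge is covered by a bag; and for each vertex v the set of bags containing v is connected in the bag tree. The decomposition is therefore valid. The largest bag has 3 vertices, so the width is 2.

Yes; width 2.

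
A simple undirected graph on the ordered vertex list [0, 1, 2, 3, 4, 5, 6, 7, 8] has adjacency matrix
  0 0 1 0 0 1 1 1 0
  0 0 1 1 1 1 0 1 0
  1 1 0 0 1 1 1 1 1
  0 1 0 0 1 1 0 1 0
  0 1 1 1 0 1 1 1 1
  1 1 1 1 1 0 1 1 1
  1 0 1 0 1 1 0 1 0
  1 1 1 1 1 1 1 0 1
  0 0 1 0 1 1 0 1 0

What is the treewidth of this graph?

4

A width-4 tree decomposition is:
Bags: B1 = {1, 2, 4, 5, 7}  B2 = {2, 4, 5, 6, 7}  B3 = {2, 4, 5, 7, 8}  B4 = {1, 3, 4, 5, 7}  B5 = {0, 2, 5, 6, 7}
Tree: B1–B2, B2–B3, B1–B4, B2–B5
The largest bag has 5 vertices, giving width 4; this decomposition certifies tw(G) ≤ 4. On the other hand G contains the 5-clique {0, 2, 5, 6, 7}. A clique must lie in a single bag of any decomposition, so no decomposition can have width below 4. Combining the bounds, tw(G) = 4.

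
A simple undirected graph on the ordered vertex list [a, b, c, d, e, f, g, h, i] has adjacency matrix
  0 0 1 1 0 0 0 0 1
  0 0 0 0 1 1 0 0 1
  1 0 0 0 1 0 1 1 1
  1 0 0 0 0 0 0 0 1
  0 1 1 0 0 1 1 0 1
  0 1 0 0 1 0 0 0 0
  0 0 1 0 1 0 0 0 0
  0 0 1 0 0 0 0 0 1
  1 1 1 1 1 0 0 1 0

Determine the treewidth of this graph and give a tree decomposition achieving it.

Every bag has size at most 3, so the width is 3 − 1 = 2 and tw(G) ≤ 2. Conversely, {c, e, g} is a clique of size 3, and the vertices of any clique must share a bag in every tree decomposition; so some bag has ≥ 3 vertices and tw(G) ≥ 2. Combining the bounds, tw(G) = 2.

Treewidth 2.
One optimal decomposition is:
Bags: B1 = {c, e, g}  B2 = {c, e, i}  B3 = {a, c, i}  B4 = {a, d, i}  B5 = {b, e, i}  B6 = {c, h, i}  B7 = {b, e, f}
Tree: B1–B2, B2–B3, B3–B4, B2–B5, B2–B6, B5–B7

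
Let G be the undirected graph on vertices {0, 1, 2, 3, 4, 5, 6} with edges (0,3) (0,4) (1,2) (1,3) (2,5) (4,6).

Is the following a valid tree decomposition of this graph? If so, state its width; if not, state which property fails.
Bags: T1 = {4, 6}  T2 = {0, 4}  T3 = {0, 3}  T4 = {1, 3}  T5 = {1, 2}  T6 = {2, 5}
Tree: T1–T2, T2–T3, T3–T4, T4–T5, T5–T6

Vertex coverage: the bags together contain {0, 1, 2, 3, 4, 5, 6}, the full vertex set. Edge coverage: each edge of G has both endpoints in at least one bag. Running intersection: for every vertex, the bags containing it form a connected subtree. All three properties hold, so this is a valid tree decomposition of width max|bag| − 1 = 1, and hence tw(G) ≤ 1.

Yes; width 1.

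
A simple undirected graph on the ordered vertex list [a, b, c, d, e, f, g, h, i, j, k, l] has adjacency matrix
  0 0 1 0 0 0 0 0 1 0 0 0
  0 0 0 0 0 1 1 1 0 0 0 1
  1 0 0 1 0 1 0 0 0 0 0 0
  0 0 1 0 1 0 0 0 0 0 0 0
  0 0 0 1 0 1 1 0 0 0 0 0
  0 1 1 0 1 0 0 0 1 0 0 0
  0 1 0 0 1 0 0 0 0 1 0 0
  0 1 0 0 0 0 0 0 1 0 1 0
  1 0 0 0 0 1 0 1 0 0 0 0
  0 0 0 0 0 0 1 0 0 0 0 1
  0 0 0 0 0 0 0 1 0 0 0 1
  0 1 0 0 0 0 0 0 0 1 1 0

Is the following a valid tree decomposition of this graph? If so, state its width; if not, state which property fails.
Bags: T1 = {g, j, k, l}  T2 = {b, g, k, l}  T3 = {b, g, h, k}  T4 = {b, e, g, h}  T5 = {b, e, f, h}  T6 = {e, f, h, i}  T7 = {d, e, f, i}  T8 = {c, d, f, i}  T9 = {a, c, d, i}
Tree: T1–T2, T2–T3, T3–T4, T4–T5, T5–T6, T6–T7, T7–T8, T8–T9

Checking the three conditions: (i) the bags cover all of {a, b, c, d, e, f, g, h, i, j, k, l}; (ii) for each edge, some bag contains both endpoints; (iii) the bags containing any fixed vertex form a subtree. All hold, so the decomposition is valid with width 4 − 1 = 3.

Yes; width 3.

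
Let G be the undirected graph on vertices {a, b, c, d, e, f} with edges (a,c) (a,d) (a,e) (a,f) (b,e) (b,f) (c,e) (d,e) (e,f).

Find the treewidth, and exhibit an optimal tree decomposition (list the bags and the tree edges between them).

Treewidth 2.
One such decomposition:
Bags: B1 = {a, e, f}  B2 = {b, e, f}  B3 = {a, c, e}  B4 = {a, d, e}
Tree: B1–B2, B1–B3, B3–B4

Every bag has size at most 3, so the width is 3 − 1 = 2 and tw(G) ≤ 2. Conversely, {a, d, e} is a clique of size 3, and the vertices of any clique must share a bag in every tree decomposition; so some bag has ≥ 3 vertices and tw(G) ≥ 2. The upper and lower bounds meet at 2, so that is the treewidth.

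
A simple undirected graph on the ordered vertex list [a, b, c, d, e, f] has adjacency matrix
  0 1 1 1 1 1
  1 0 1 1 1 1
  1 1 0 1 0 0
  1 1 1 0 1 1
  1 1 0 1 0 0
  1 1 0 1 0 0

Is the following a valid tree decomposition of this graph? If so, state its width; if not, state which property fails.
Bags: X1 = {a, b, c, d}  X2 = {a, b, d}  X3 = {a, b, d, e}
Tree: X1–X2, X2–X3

No — vertex f appears in no bag.

A tree decomposition must satisfy three properties: every vertex lies in some bag; for every edge, both endpoints lie together in some bag; and for every vertex, the bags containing it form a connected subtree. Here vertex f appears in no bag, so the decomposition is invalid.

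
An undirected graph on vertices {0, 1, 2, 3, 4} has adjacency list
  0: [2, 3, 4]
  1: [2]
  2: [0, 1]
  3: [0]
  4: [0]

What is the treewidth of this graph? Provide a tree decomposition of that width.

Each bag holds 2 vertices, so the decomposition has width 1, which upper-bounds the treewidth. Since G has at least one edge (e.g. 0–2), it is not an edgeless graph, so tw(G) ≥ 1. Combining the bounds, tw(G) = 1.

Treewidth 1.
One optimal decomposition is:
Bags: B1 = {0, 2}  B2 = {0, 3}  B3 = {1, 2}  B4 = {0, 4}
Tree: B1–B2, B1–B3, B2–B4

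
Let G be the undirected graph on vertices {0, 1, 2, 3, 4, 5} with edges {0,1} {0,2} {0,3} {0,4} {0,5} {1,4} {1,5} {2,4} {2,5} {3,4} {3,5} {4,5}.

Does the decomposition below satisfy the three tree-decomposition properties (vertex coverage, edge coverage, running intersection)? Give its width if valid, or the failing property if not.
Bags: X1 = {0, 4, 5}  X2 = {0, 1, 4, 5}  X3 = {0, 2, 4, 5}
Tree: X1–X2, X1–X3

No — vertex 3 appears in no bag.

A tree decomposition must satisfy three properties: every vertex lies in some bag; for every edge, both endpoints lie together in some bag; and for every vertex, the bags containing it form a connected subtree. Here vertex 3 appears in no bag, so the decomposition is invalid.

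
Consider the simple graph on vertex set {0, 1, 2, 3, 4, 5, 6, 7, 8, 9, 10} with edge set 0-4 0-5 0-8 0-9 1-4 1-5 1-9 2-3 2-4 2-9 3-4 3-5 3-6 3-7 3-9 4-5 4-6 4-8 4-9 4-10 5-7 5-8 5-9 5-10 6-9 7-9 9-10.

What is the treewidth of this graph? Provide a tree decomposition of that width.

Treewidth 3.
One such decomposition:
Bags: B1 = {4, 5, 9, 10}  B2 = {1, 4, 5, 9}  B3 = {3, 4, 5, 9}  B4 = {2, 3, 4, 9}  B5 = {0, 4, 5, 9}  B6 = {0, 4, 5, 8}  B7 = {3, 4, 6, 9}  B8 = {3, 5, 7, 9}
Tree: B1–B2, B2–B3, B3–B4, B2–B5, B5–B6, B3–B7, B3–B8

Each bag holds 4 vertices, so the decomposition has width 3, which upper-bounds the treewidth. Conversely, {0, 4, 5, 8} is a clique of size 4, and the vertices of any clique must share a bag in every tree decomposition; so some bag has ≥ 4 vertices and tw(G) ≥ 3. Combining the bounds, tw(G) = 3.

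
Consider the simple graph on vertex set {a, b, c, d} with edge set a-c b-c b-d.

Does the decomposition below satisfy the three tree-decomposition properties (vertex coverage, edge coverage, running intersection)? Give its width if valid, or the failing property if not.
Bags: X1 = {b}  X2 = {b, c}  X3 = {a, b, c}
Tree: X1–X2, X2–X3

No — vertex d appears in no bag.

A tree decomposition must satisfy three properties: every vertex lies in some bag; for every edge, both endpoints lie together in some bag; and for every vertex, the bags containing it form a connected subtree. Here vertex d appears in no bag, so the decomposition is invalid.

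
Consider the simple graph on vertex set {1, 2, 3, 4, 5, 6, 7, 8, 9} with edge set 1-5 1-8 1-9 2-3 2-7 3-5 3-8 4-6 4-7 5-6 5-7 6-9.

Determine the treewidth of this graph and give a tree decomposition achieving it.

Treewidth 3.
One such decomposition:
Bags: B1 = {1, 4, 6, 9}  B2 = {1, 4, 5, 6}  B3 = {1, 4, 5, 7}  B4 = {1, 5, 7, 8}  B5 = {3, 5, 7, 8}  B6 = {2, 3, 7, 8}
Tree: B1–B2, B2–B3, B3–B4, B4–B5, B5–B6

The largest bag has 4 vertices, giving width 3; this decomposition certifies tw(G) ≤ 3. For the lower bound: the 4 vertex sets {4,6,9}, {1}, {5}, {2,3,7,8} are disjoint, each induces a connected subgraph, and every pair is joined by at least one edge of G. Contracting each set to a single vertex therefore yields K_{4} as a minor, and since treewidth is minor-monotone, tw(G) ≥ tw(K_{4}) = 3. Combining the bounds, tw(G) = 3.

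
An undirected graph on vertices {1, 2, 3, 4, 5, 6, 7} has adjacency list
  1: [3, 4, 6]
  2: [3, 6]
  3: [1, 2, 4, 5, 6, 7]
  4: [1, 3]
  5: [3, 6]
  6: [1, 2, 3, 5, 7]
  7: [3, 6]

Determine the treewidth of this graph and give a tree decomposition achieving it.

The largest bag has 3 vertices, giving width 2; this decomposition certifies tw(G) ≤ 2. For the lower bound, the 3 vertices {1, 3, 4} are pairwise adjacent, and any tree decomposition puts a clique entirely inside one bag — forcing width ≥ 2. Hence tw(G) = 2 exactly.

Treewidth 2.
One optimal decomposition is:
Bags: B1 = {3, 6, 7}  B2 = {3, 5, 6}  B3 = {1, 3, 6}  B4 = {2, 3, 6}  B5 = {1, 3, 4}
Tree: B1–B2, B1–B3, B2–B4, B3–B5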